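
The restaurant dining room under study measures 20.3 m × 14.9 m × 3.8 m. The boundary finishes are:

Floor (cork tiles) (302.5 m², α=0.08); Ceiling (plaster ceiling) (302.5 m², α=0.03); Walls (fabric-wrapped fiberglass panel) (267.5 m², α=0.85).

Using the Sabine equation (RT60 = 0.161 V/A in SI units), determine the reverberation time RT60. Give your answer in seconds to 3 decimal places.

Summing Sᵢαᵢ: 24.200 + 9.075 + 227.375 → A = 260.650 sabins.
Room volume: 1149.386 m³.
RT60 = 0.161 · V / A = 0.161 × 1149.386 / 260.650 = 0.710 s.

0.710 s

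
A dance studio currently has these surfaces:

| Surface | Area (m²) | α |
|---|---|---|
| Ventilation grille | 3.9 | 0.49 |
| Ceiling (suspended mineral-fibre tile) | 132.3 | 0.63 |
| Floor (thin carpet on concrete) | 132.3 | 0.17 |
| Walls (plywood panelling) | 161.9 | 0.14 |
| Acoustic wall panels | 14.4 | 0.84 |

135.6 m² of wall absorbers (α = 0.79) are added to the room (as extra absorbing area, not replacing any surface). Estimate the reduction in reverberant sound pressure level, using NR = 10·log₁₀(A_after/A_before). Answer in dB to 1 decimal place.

2.4 dB

Equivalent absorption area: A_before = 3.9*0.49 + 132.3*0.63 + 132.3*0.17 + 161.9*0.14 + 14.4*0.84 = 142.513 m².
Treatment contributes 135.6·0.79 = 107.124 sabins.
New total A_after = 249.637 sabins.
Reduction = 10 log₁₀(A_after/A_before) = 10 log₁₀(1.7517) = 2.4 dB.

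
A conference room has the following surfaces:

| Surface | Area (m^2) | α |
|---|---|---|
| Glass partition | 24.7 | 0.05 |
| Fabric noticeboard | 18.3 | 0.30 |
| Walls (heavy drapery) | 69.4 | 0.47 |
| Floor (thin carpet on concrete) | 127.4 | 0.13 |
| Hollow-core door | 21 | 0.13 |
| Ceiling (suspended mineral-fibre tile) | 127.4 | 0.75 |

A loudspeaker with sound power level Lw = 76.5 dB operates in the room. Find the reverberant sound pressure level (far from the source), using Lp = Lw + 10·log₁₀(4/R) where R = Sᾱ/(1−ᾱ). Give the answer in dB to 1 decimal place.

Σ(Sᵢαᵢ) = 24.7·0.05 + 18.3·0.30 + 69.4·0.47 + 127.4·0.13 + 21·0.13 + 127.4·0.75 = 154.185; total area S = 388.2 m^2.
ᾱ = 154.185/388.2 = 0.3972; R = Sᾱ/(1−ᾱ) = 154.185/(1−0.3972) = 255.781 m^2.
Lp = 76.5 + 10·log₁₀(4/255.781) = 76.5 + (-18.06) = 58.4 dB.

58.4 dB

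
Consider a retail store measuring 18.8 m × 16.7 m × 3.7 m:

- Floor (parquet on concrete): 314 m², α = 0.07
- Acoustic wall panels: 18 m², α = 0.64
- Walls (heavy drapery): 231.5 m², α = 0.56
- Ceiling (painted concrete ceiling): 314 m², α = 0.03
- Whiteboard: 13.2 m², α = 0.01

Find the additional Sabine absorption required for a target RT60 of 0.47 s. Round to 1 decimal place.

Summing Sᵢαᵢ: 21.980 + 11.520 + 129.640 + 9.420 + 0.132 → A₁ = 172.692 sabins.
For T = 0.47 s, need A₂ = 0.161·V/T = 0.161·1161.652/0.47 = 397.928 sabins.
Additional absorption ΔA = 397.928 − 172.692 = 225.2 sabins.

225.2 sabins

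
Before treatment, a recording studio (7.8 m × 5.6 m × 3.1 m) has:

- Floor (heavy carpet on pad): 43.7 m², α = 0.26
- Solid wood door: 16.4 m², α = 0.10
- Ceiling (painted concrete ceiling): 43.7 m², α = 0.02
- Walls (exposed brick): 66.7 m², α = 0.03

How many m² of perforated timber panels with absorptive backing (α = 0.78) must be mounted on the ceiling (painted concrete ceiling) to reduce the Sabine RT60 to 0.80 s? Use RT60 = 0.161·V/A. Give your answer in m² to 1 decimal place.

Total absorption A₁ = 43.7*0.26 + 16.4*0.10 + 43.7*0.02 + 66.7*0.03
  = 11.362 + 1.640 + 0.874 + 2.001 = 15.877 m² sabins.
V = 135.408 m³. Target absorption A₂ = 0.161 × 135.408 / 0.80 = 27.251 sabins.
Absorption to add: 27.251 − 15.877 = 11.374 sabins.
Net gain per m²: Δα = 0.78 − 0.02 = 0.76.
Panel area = 11.374 / 0.76 = 15.0 m².

15.0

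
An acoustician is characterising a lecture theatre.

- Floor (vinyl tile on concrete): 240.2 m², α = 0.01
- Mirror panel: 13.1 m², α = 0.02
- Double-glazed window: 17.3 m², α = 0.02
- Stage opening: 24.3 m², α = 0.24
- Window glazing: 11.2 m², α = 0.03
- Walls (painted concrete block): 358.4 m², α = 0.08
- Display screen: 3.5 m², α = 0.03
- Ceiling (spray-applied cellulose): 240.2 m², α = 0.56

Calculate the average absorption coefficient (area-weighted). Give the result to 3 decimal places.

0.190

Total surface area S = 908.2 m².
Σ(Sᵢαᵢ) = 240.2*0.01 + 13.1*0.02 + 17.3*0.02 + 24.3*0.24 + 11.2*0.03 + 358.4*0.08 + 3.5*0.03 + 240.2*0.56 = 172.467.
ᾱ = 172.467 / 908.2 = 0.190.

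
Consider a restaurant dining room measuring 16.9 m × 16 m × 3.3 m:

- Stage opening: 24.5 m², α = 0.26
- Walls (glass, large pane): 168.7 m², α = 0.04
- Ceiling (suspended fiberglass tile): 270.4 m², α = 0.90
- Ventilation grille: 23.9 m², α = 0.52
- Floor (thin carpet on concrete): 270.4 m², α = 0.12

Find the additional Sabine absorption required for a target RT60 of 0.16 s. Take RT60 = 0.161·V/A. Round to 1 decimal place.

596.5 sabins

Total absorption A₁ = 24.5·0.26 + 168.7·0.04 + 270.4·0.90 + 23.9·0.52 + 270.4·0.12
  = 6.370 + 6.748 + 243.360 + 12.428 + 32.448 = 301.354 m² sabins.
For T = 0.16 s, need A₂ = 0.161·V/T = 0.161·892.32/0.16 = 897.897 sabins.
ΔA = A₂ − A₁ = 897.897 − 301.354 = 596.5 sabins.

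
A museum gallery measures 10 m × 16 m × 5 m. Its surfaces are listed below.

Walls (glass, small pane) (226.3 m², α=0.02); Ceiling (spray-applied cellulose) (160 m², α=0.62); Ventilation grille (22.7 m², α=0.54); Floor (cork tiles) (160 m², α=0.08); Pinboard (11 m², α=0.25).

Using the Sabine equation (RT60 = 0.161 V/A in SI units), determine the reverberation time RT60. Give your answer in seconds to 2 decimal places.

Summing Sᵢαᵢ: 4.526 + 99.200 + 12.258 + 12.800 + 2.750 → A = 131.534 sabins.
V = 10·16·5 = 800 m³.
Sabine: RT60 = 0.161 × 800 / 131.534 = 0.98 s.

0.98 s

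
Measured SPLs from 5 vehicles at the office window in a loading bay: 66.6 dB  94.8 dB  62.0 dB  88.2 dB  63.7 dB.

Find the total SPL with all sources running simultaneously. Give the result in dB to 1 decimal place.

Converting to relative power and adding: 10^(66.6/10) + 10^(94.8/10) + 10^(62.0/10) + 10^(88.2/10) + 10^(63.7/10) = 3.689e+09.
Combined level = 10 log₁₀(3.689e+09) = 95.7 dB.

95.7 dB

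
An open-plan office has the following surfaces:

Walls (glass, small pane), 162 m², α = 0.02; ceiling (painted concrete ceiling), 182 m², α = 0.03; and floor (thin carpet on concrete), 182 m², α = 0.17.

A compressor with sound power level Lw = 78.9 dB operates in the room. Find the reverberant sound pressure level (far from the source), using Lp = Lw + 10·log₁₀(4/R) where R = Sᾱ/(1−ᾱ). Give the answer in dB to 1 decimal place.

Σ(Sᵢαᵢ) = 162·0.02 + 182·0.03 + 182·0.17 = 39.640; total area S = 526.0 m².
ᾱ = 39.640/526.0 = 0.0754; R = Sᾱ/(1−ᾱ) = 39.640/(1−0.0754) = 42.873 m².
Lp = Lw + 10 log₁₀(4/R) = 78.9 -10.30 = 68.6 dB.

68.6 dB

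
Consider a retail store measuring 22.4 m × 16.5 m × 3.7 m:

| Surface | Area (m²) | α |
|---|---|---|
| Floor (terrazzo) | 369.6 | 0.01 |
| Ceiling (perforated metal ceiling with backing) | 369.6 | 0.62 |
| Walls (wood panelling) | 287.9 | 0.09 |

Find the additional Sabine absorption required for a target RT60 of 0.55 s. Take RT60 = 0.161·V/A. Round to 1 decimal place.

141.6 sabins

Equivalent absorption area: A₁ = 369.6*0.01 + 369.6*0.62 + 287.9*0.09 = 258.759 m².
V = 1367.52 m³. Required absorption A₂ = 0.161 × 1367.52 / 0.55 = 400.310 sabins.
Shortfall: 400.310 − 258.759 = 141.6 sabins.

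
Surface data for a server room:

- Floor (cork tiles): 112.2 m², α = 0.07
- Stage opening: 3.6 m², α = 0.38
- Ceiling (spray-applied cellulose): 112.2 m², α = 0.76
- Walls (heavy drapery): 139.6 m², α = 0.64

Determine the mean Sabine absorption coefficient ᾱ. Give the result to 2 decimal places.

Total surface area S = 367.6 m².
Σ(Sᵢαᵢ) = 112.2·0.07 + 3.6·0.38 + 112.2·0.76 + 139.6·0.64 = 183.838.
ᾱ = A/S = 0.50.

0.50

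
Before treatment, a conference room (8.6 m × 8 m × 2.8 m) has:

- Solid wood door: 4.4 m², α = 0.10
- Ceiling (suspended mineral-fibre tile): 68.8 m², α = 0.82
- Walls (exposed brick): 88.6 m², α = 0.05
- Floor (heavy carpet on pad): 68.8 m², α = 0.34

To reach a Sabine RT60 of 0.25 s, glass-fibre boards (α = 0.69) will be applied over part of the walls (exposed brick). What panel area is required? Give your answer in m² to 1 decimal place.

61.5

A₁ = Σ Sᵢαᵢ = 4.4·0.10 + 68.8·0.82 + 88.6·0.05 + 68.8·0.34 = 84.678 sabins.
V = 192.64 m³. Target absorption A₂ = 0.161 × 192.64 / 0.25 = 124.060 sabins.
Absorption to add: 124.060 − 84.678 = 39.382 sabins.
Net gain per m²: Δα = 0.69 − 0.05 = 0.64.
Area = ΔA/Δα = 39.382/0.64 = 61.5 m².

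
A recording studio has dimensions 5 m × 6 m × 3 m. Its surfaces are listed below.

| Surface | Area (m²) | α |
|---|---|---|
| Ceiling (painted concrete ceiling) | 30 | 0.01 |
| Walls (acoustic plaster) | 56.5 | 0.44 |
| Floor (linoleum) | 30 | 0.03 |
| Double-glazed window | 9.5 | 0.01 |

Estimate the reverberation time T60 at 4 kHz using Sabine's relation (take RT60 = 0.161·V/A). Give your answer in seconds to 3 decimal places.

0.554 s

Total absorption A = 30*0.01 + 56.5*0.44 + 30*0.03 + 9.5*0.01
  = 0.300 + 24.860 + 0.900 + 0.095 = 26.155 m² sabins.
Room volume: 90 m³.
T = 0.161 V/A = 0.161·90/26.155 = 0.554 s.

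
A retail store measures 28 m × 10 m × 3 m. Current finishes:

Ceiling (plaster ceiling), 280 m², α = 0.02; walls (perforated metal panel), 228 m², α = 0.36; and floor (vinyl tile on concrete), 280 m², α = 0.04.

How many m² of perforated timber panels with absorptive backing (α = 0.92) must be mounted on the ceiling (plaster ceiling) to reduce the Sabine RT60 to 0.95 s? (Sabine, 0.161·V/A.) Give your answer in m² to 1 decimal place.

48.3

Summing Sᵢαᵢ: 5.600 + 82.080 + 11.200 → A₁ = 98.880 sabins.
Required A₂ = 0.161·840/0.95 = 142.358 sabins.
ΔA needed = 142.358 − 98.880 = 43.478 sabins.
Net gain per m²: Δα = 0.92 − 0.02 = 0.90.
Panel area = 43.478 / 0.90 = 48.3 m².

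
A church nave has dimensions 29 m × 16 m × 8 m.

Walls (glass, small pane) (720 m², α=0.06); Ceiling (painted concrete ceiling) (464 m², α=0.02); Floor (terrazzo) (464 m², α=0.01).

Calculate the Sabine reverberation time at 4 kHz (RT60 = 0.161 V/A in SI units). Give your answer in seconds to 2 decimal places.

10.46 s

A = Σ Sᵢαᵢ = 720·0.06 + 464·0.02 + 464·0.01 = 57.120 sabins.
V = 29·16·8 = 3712 m³.
T = 0.161 V/A = 0.161·3712/57.120 = 10.46 s.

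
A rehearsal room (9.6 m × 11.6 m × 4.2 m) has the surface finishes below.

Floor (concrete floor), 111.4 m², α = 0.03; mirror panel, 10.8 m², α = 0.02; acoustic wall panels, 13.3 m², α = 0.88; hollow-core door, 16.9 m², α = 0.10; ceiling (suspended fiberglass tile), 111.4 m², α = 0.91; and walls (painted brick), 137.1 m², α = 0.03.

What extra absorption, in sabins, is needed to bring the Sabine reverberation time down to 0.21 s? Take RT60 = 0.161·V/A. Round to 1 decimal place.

Total absorption A₁ = 111.4×0.03 + 10.8×0.02 + 13.3×0.88 + 16.9×0.10 + 111.4×0.91 + 137.1×0.03
  = 3.342 + 0.216 + 11.704 + 1.690 + 101.374 + 4.113 = 122.439 m² sabins.
Target A₂ = 0.161·467.712/0.21 = 358.579 sabins (V = 467.712 m³).
ΔA = A₂ − A₁ = 358.579 − 122.439 = 236.1 sabins.

236.1 sabins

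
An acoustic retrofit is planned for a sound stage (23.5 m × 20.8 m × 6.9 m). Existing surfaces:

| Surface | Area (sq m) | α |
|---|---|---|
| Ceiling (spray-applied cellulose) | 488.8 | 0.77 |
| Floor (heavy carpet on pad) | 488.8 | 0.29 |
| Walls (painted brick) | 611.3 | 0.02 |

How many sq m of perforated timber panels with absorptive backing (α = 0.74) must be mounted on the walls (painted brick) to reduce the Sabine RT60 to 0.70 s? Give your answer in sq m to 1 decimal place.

340.8

A₁ = Σ Sᵢαᵢ = 488.8*0.77 + 488.8*0.29 + 611.3*0.02 = 530.354 sabins.
V = 3372.72 m³. Target absorption A₂ = 0.161 × 3372.72 / 0.70 = 775.726 sabins.
ΔA needed = 775.726 − 530.354 = 245.372 sabins.
Each sq m of panel replacing the walls (painted brick) adds (0.74 − 0.02) = 0.72 sabins.
Area = ΔA/Δα = 245.372/0.72 = 340.8 sq m.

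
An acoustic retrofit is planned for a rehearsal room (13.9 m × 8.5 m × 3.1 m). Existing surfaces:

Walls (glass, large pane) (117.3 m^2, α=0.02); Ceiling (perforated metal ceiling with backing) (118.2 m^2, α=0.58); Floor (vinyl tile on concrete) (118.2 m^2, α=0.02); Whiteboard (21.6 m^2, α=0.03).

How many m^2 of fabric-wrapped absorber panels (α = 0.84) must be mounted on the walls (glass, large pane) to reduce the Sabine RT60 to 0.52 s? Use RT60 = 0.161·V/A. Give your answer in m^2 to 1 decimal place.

Total absorption A₁ = 117.3·0.02 + 118.2·0.58 + 118.2·0.02 + 21.6·0.03
  = 2.346 + 68.556 + 2.364 + 0.648 = 73.914 m^2 sabins.
V = 366.265 m³. Target absorption A₂ = 0.161 × 366.265 / 0.52 = 113.401 sabins.
Absorption to add: 113.401 − 73.914 = 39.487 sabins.
Each m^2 of panel replacing the walls (glass, large pane) adds (0.84 − 0.02) = 0.82 sabins.
Area = ΔA/Δα = 39.487/0.82 = 48.2 m^2.

48.2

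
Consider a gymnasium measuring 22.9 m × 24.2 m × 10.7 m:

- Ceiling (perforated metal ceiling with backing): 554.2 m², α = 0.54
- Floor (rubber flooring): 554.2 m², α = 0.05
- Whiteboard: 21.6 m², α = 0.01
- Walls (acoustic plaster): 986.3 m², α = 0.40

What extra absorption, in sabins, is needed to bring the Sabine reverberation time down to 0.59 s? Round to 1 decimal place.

896.4 sabins

Total absorption A₁ = 554.2×0.54 + 554.2×0.05 + 21.6×0.01 + 986.3×0.40
  = 299.268 + 27.710 + 0.216 + 394.520 = 721.714 m² sabins.
V = 5929.726 m³. Required absorption A₂ = 0.161 × 5929.726 / 0.59 = 1618.112 sabins.
Additional absorption ΔA = 1618.112 − 721.714 = 896.4 sabins.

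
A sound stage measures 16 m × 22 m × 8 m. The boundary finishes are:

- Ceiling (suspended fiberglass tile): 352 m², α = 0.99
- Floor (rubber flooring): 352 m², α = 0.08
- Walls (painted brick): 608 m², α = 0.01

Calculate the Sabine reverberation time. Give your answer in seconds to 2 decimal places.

1.18 s

Summing Sᵢαᵢ: 348.480 + 28.160 + 6.080 → A = 382.720 sabins.
Room volume: 2816 m³.
T = 0.161 V/A = 0.161·2816/382.720 = 1.18 s.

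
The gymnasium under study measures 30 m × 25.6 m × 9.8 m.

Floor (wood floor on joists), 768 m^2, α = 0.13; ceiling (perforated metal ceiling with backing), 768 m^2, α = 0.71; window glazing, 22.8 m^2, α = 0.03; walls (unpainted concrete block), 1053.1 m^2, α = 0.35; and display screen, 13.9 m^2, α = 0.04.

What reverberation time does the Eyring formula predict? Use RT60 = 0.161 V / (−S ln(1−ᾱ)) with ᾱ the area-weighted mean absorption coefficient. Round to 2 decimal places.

0.94 s

Total surface area S = 768 + 768 + 22.8 + 1053.1 + 13.9 = 2625.8 m^2.
Absorption A = 768×0.13 + 768×0.71 + 22.8×0.03 + 1053.1×0.35 + 13.9×0.04 = 1014.945 sabins.
Mean coefficient ᾱ = A/S = 0.3865.
−S·ln(1−ᾱ) = −2625.8 × ln(1 − 0.3865) = 1282.900.
V = 30 × 25.6 × 9.8 = 7526.4 m³.
RT60 = 0.161 × 7526.4 / 1282.900 = 0.94 s.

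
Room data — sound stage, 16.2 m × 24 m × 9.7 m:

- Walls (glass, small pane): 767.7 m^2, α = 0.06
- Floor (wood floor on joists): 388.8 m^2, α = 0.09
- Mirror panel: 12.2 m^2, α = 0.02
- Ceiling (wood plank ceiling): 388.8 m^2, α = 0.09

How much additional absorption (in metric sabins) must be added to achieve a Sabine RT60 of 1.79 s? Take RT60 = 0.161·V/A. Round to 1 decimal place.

222.9 sabins

Equivalent absorption area: A₁ = 767.7*0.06 + 388.8*0.09 + 12.2*0.02 + 388.8*0.09 = 116.290 m^2.
For T = 1.79 s, need A₂ = 0.161·V/T = 0.161·3771.36/1.79 = 339.212 sabins.
Additional absorption ΔA = 339.212 − 116.290 = 222.9 sabins.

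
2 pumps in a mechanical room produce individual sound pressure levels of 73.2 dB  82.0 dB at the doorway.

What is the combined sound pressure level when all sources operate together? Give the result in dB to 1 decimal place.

82.5 dB

Converting to relative power and adding: 10^(73.2/10) + 10^(82.0/10) = 1.794e+08.
L_total = 10·log₁₀(1.794e+08) = 82.5 dB.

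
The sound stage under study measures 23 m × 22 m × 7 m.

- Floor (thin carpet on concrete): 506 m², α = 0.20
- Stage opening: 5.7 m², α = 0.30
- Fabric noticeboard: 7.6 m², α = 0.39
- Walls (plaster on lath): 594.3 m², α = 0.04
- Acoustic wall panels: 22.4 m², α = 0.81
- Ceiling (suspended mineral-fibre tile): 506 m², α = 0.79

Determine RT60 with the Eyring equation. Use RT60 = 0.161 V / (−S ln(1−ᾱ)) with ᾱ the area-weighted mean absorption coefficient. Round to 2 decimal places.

0.86 seconds

S = Σ Sᵢ = 1642.0 m².
Absorption A = 506×0.20 + 5.7×0.30 + 7.6×0.39 + 594.3×0.04 + 22.4×0.81 + 506×0.79 = 547.530 sabins.
ᾱ = 547.530 / 1642.0 = 0.3335.
Eyring denominator: −S ln(1−ᾱ) = 666.184.
V = 23 × 22 × 7 = 3542 m³.
T = 0.161·V/[−S·ln(1−ᾱ)] = 0.161·3542/666.184 = 0.86 s.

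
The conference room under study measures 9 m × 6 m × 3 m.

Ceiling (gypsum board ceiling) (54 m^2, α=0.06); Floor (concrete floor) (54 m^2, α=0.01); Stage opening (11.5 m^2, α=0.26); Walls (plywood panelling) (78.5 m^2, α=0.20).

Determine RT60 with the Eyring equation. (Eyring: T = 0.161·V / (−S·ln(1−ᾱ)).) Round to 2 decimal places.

S = Σ Sᵢ = 198.0 m^2.
Absorption A = 54×0.06 + 54×0.01 + 11.5×0.26 + 78.5×0.20 = 22.470 sabins.
ᾱ = 22.470 / 198.0 = 0.1135.
−S·ln(1−ᾱ) = −198.0 × ln(1 − 0.1135) = 23.854.
V = 9 × 6 × 3 = 162 m³.
T = 0.161·V/[−S·ln(1−ᾱ)] = 0.161·162/23.854 = 1.09 s.

1.09 s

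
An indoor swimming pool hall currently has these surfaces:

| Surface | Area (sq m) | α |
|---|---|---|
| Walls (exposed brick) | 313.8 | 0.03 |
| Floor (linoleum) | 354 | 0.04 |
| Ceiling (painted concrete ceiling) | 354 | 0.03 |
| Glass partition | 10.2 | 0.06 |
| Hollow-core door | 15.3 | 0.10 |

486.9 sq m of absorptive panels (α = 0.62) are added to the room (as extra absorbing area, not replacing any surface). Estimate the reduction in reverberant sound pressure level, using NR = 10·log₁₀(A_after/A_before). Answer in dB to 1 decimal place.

9.7 dB

A_before = Σ Sᵢαᵢ = 313.8*0.03 + 354*0.04 + 354*0.03 + 10.2*0.06 + 15.3*0.10 = 36.336 sabins.
Added absorption = 486.9 × 0.62 = 301.878 sabins.
A_after = 36.336 + 301.878 = 338.214 sabins.
Reduction = 10 log₁₀(A_after/A_before) = 10 log₁₀(9.3080) = 9.7 dB.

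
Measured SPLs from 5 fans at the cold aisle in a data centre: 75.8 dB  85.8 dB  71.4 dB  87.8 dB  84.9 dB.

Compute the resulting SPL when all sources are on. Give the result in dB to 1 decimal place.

91.3 dB

Converting to relative power and adding: 10^(75.8/10) + 10^(85.8/10) + 10^(71.4/10) + 10^(87.8/10) + 10^(84.9/10) = 1.344e+09.
Back to dB: 10·log₁₀ Σ = 91.3 dB.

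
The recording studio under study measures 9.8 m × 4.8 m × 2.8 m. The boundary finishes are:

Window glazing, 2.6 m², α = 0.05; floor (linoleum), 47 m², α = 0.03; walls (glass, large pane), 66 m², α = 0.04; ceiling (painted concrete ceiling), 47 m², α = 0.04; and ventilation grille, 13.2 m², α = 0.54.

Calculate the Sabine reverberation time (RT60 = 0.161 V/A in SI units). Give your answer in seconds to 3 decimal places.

1.608 sec

A = Σ Sᵢαᵢ = 2.6·0.05 + 47·0.03 + 66·0.04 + 47·0.04 + 13.2·0.54 = 13.188 sabins.
V = 9.8·4.8·2.8 = 131.712 m³.
Sabine: RT60 = 0.161 × 131.712 / 13.188 = 1.608 s.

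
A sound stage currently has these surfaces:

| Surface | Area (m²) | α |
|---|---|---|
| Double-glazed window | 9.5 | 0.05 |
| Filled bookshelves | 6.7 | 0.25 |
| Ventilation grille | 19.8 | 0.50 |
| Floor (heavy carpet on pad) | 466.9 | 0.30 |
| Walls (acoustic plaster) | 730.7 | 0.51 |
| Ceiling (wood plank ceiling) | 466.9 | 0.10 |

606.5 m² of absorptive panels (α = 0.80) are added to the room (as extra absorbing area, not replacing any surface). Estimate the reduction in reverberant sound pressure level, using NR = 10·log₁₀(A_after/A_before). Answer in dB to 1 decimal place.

Equivalent absorption area: A_before = 9.5·0.05 + 6.7·0.25 + 19.8·0.50 + 466.9·0.30 + 730.7·0.51 + 466.9·0.10 = 571.467 m².
Treatment contributes 606.5·0.80 = 485.200 sabins.
New total A_after = 1056.667 sabins.
NR = 10·log₁₀(1056.667/571.467) = 2.7 dB.

2.7 dB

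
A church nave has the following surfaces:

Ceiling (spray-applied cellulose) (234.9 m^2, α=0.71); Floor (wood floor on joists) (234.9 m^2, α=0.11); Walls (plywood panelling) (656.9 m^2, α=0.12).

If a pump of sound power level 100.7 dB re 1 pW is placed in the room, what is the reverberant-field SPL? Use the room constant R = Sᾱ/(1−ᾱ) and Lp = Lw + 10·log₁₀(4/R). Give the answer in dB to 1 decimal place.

Σ(Sᵢαᵢ) = 234.9·0.71 + 234.9·0.11 + 656.9·0.12 = 271.446; total area S = 1126.7 m^2.
ᾱ = 0.2409, so room constant R = A/(1−ᾱ) = 357.589 m^2.
Lp = 100.7 + 10·log₁₀(4/357.589) = 100.7 + (-19.51) = 81.2 dB.

81.2 dB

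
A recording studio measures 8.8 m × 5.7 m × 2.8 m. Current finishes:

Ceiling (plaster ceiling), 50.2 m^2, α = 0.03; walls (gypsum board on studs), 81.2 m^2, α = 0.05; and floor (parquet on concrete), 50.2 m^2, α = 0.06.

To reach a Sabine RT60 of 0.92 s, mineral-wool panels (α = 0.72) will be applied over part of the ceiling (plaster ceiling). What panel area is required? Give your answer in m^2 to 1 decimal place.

A₁ = Σ Sᵢαᵢ = 50.2*0.03 + 81.2*0.05 + 50.2*0.06 = 8.578 sabins.
Required A₂ = 0.161·140.448/0.92 = 24.578 sabins.
Absorption to add: 24.578 − 8.578 = 16.000 sabins.
Each m^2 of panel replacing the ceiling (plaster ceiling) adds (0.72 − 0.03) = 0.69 sabins.
Area = ΔA/Δα = 16.000/0.69 = 23.2 m^2.

23.2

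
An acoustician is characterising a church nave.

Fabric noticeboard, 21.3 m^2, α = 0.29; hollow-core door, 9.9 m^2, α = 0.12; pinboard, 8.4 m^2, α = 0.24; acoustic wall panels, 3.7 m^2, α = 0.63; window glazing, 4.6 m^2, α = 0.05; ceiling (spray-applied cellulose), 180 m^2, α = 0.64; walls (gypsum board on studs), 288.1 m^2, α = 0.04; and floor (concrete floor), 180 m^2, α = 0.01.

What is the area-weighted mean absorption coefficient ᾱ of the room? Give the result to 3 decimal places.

S = Σ Sᵢ = 21.3 + 9.9 + 8.4 + 3.7 + 4.6 + 180 + 288.1 + 180 = 696.0 m^2.
Weighted sum Σ Sα = 140.466.
ᾱ = A/S = 0.202.

0.202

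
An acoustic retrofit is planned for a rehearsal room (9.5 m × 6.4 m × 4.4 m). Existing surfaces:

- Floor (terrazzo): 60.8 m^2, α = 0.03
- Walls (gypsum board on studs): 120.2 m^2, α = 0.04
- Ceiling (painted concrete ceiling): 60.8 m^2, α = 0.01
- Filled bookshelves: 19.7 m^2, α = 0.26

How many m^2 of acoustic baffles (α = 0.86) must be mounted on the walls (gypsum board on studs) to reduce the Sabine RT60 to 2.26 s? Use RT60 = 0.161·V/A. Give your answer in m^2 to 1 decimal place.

8.2

Summing Sᵢαᵢ: 1.824 + 4.808 + 0.608 + 5.122 → A₁ = 12.362 sabins.
Required A₂ = 0.161·267.52/2.26 = 19.058 sabins.
Absorption to add: 19.058 − 12.362 = 6.696 sabins.
Net gain per m^2: Δα = 0.86 − 0.04 = 0.82.
Area = ΔA/Δα = 6.696/0.82 = 8.2 m^2.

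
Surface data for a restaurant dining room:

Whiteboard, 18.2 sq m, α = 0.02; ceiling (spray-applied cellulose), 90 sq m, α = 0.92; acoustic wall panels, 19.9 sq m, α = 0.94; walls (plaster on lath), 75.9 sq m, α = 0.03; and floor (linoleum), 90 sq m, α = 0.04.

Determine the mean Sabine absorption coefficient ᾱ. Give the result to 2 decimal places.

S = Σ Sᵢ = 18.2 + 90 + 19.9 + 75.9 + 90 = 294.0 sq m.
Σ(Sᵢαᵢ) = 18.2*0.02 + 90*0.92 + 19.9*0.94 + 75.9*0.03 + 90*0.04 = 107.747.
ᾱ = 107.747 / 294.0 = 0.37.

0.37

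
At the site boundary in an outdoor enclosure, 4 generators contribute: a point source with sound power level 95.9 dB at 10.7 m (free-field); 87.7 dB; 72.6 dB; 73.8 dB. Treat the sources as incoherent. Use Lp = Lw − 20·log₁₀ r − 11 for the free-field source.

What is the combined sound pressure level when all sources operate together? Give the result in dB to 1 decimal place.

Source at 10.7 m: Lp = 95.9 − 20·log₁₀(10.7) − 11 = 64.3 dB.
Σ 10^(Lᵢ/10) = 6.337e+08.
Back to dB: 10·log₁₀ Σ = 88.0 dB.

88.0 dB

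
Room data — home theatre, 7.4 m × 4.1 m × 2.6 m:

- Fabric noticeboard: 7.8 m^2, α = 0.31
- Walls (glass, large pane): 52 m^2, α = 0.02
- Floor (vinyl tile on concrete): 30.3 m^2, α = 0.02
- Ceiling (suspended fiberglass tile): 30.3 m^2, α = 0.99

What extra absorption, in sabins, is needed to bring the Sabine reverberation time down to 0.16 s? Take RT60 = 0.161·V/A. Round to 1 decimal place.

Equivalent absorption area: A₁ = 7.8×0.31 + 52×0.02 + 30.3×0.02 + 30.3×0.99 = 34.061 m^2.
Target A₂ = 0.161·78.884/0.16 = 79.377 sabins (V = 78.884 m³).
Shortfall: 79.377 − 34.061 = 45.3 sabins.

45.3 sabins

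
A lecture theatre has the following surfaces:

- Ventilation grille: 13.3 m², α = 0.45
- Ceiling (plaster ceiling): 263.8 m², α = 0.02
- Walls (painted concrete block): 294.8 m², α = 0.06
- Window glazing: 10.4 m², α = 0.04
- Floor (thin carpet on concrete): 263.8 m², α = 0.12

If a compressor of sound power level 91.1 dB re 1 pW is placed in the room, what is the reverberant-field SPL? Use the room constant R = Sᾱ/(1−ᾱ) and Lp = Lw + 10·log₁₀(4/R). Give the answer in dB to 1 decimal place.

78.9 dB

Σ(Sᵢαᵢ) = 13.3·0.45 + 263.8·0.02 + 294.8·0.06 + 10.4·0.04 + 263.8·0.12 = 61.021; total area S = 846.1 m².
ᾱ = 0.0721, so room constant R = A/(1−ᾱ) = 65.762 m².
Lp = Lw + 10 log₁₀(4/R) = 91.1 -12.16 = 78.9 dB.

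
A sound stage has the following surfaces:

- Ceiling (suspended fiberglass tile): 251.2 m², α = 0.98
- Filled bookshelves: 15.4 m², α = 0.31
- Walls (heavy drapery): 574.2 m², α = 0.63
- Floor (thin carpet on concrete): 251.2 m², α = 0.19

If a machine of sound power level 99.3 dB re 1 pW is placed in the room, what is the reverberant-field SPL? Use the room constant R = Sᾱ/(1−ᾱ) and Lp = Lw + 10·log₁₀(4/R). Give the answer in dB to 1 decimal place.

A = 660.424 sabins; S = 1092.0 m².
ᾱ = 660.424/1092.0 = 0.6048; R = Sᾱ/(1−ᾱ) = 660.424/(1−0.6048) = 1671.113 m².
Lp = Lw + 10 log₁₀(4/R) = 99.3 -26.21 = 73.1 dB.

73.1 dB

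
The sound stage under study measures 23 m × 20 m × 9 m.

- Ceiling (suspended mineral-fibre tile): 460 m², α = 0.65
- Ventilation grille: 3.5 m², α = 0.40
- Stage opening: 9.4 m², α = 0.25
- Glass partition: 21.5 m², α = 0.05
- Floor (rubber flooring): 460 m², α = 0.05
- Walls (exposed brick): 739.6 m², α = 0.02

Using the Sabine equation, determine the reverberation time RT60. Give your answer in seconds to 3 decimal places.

Total absorption A = 460·0.65 + 3.5·0.40 + 9.4·0.25 + 21.5·0.05 + 460·0.05 + 739.6·0.02
  = 299.000 + 1.400 + 2.350 + 1.075 + 23.000 + 14.792 = 341.617 m² sabins.
V = 23·20·9 = 4140 m³.
Sabine: RT60 = 0.161 × 4140 / 341.617 = 1.951 s.

1.951 s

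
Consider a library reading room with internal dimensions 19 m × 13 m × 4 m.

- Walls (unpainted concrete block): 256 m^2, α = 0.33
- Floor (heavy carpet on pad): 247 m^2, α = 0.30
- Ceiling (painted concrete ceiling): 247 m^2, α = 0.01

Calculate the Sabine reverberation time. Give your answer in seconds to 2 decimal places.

Summing Sᵢαᵢ: 84.480 + 74.100 + 2.470 → A = 161.050 sabins.
V = 19·13·4 = 988 m³.
T = 0.161 V/A = 0.161·988/161.050 = 0.99 s.

0.99 s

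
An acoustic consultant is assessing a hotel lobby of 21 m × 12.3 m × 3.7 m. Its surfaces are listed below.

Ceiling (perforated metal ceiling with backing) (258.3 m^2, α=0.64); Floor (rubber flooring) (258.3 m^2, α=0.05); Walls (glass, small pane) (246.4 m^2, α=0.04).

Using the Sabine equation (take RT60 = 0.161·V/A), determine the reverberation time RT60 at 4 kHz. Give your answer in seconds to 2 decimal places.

A = Σ Sᵢαᵢ = 258.3*0.64 + 258.3*0.05 + 246.4*0.04 = 188.083 sabins.
Volume V = 21 × 12.3 × 3.7 = 955.71 m³.
T = 0.161 V/A = 0.161·955.71/188.083 = 0.82 s.

0.82 sec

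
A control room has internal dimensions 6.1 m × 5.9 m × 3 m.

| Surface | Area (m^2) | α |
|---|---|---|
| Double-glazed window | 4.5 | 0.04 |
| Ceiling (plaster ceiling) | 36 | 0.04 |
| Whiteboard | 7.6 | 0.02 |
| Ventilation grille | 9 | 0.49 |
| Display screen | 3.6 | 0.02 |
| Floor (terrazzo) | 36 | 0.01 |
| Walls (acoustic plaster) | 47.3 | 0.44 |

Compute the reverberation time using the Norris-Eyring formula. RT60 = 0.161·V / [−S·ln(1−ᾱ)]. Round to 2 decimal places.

0.57 sec

Total surface area S = 4.5 + 36 + 7.6 + 9 + 3.6 + 36 + 47.3 = 144.0 m^2.
Σ(Sᵢαᵢ) = 4.5·0.04 + 36·0.04 + 7.6·0.02 + 9·0.49 + 3.6·0.02 + 36·0.01 + 47.3·0.44 = 27.426.
Mean coefficient ᾱ = A/S = 0.1905.
−S·ln(1−ᾱ) = −144.0 × ln(1 − 0.1905) = 30.433.
V = 6.1 × 5.9 × 3 = 107.97 m³.
RT60 = 0.161 × 107.97 / 30.433 = 0.57 s.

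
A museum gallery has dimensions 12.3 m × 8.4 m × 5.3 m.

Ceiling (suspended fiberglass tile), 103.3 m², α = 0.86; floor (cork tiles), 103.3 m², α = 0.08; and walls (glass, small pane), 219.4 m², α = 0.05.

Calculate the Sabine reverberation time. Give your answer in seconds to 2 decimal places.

Equivalent absorption area: A = 103.3×0.86 + 103.3×0.08 + 219.4×0.05 = 108.072 m².
Volume V = 12.3 × 8.4 × 5.3 = 547.596 m³.
Sabine: RT60 = 0.161 × 547.596 / 108.072 = 0.82 s.

0.82 s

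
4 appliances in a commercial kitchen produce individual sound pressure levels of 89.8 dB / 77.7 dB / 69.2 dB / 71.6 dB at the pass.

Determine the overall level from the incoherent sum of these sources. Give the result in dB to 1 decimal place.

90.2 dB

Sum in the linear (power) domain: Σ 10^(Lᵢ/10) = 10^(89.8/10) + 10^(77.7/10) + 10^(69.2/10) + 10^(71.6/10) = 1.037e+09.
L_total = 10·log₁₀(1.037e+09) = 90.2 dB.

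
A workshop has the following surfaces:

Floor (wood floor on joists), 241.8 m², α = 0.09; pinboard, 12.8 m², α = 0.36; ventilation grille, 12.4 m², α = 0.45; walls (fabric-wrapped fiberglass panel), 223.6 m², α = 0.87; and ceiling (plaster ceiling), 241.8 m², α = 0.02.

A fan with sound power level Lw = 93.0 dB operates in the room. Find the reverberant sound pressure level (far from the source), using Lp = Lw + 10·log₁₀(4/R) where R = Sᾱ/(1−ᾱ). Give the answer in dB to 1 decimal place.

73.7 dB

A = 231.318 sabins; S = 732.4 m².
ᾱ = 231.318/732.4 = 0.3158; R = Sᾱ/(1−ᾱ) = 231.318/(1−0.3158) = 338.085 m².
Lp = Lw + 10 log₁₀(4/R) = 93.0 -19.27 = 73.7 dB.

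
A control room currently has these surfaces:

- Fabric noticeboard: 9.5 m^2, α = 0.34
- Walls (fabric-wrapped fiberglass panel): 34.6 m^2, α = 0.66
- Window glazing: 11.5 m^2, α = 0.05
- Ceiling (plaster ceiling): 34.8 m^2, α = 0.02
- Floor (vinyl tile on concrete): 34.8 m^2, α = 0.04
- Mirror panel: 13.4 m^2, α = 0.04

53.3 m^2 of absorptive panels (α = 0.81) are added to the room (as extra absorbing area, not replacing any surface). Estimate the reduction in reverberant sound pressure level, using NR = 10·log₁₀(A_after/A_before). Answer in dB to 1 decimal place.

3.9 dB

Total absorption A_before = 9.5×0.34 + 34.6×0.66 + 11.5×0.05 + 34.8×0.02 + 34.8×0.04 + 13.4×0.04
  = 3.230 + 22.836 + 0.575 + 0.696 + 1.392 + 0.536 = 29.265 m^2 sabins.
Treatment contributes 53.3·0.81 = 43.173 sabins.
A_after = 29.265 + 43.173 = 72.438 sabins.
Reduction = 10 log₁₀(A_after/A_before) = 10 log₁₀(2.4752) = 3.9 dB.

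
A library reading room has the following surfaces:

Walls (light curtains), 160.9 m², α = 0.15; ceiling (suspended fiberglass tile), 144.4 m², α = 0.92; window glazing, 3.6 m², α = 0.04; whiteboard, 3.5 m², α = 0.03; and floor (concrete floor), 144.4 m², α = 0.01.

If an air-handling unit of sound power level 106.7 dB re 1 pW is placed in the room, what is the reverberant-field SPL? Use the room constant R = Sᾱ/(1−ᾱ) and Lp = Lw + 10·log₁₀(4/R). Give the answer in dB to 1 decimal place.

A = 158.676 sabins; S = 456.8 m².
ᾱ = 0.3474, so room constant R = A/(1−ᾱ) = 243.144 m².
Lp = Lw + 10 log₁₀(4/R) = 106.7 -17.84 = 88.9 dB.

88.9 dB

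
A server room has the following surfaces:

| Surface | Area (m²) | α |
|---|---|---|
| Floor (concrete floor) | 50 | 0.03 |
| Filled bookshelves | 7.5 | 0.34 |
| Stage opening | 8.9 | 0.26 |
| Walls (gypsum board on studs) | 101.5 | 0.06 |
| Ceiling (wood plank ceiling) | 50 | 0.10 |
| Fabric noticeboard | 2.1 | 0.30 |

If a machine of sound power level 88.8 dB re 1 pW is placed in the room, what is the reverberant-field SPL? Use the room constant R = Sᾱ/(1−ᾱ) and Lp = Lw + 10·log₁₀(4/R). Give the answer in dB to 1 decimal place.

A = 18.084 sabins; S = 220.0 m².
ᾱ = 18.084/220.0 = 0.0822; R = Sᾱ/(1−ᾱ) = 18.084/(1−0.0822) = 19.704 m².
Lp = Lw + 10 log₁₀(4/R) = 88.8 -6.92 = 81.9 dB.

81.9 dB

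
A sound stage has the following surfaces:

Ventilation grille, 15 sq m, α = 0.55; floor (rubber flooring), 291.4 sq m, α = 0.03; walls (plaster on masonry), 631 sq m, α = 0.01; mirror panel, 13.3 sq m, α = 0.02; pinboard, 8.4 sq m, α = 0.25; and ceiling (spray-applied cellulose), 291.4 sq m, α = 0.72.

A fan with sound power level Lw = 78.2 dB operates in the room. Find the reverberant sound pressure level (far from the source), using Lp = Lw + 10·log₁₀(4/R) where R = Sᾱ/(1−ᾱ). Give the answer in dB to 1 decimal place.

59.6 dB

A = 235.476 sabins; S = 1250.5 sq m.
ᾱ = 0.1883, so room constant R = A/(1−ᾱ) = 290.102 sq m.
Lp = Lw + 10 log₁₀(4/R) = 78.2 -18.60 = 59.6 dB.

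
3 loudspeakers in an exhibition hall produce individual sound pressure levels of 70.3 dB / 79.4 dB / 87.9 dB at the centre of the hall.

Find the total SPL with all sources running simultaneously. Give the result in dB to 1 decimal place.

Converting to relative power and adding: 10^(70.3/10) + 10^(79.4/10) + 10^(87.9/10) = 7.144e+08.
Combined level = 10 log₁₀(7.144e+08) = 88.5 dB.

88.5 dB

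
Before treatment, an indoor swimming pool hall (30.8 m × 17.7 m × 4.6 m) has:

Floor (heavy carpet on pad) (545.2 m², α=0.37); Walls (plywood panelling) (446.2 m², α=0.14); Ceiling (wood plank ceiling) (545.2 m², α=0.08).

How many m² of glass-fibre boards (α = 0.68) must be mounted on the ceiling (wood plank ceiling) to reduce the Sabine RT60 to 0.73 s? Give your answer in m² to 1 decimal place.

Equivalent absorption area: A₁ = 545.2*0.37 + 446.2*0.14 + 545.2*0.08 = 307.808 m².
V = 2507.736 m³. Target absorption A₂ = 0.161 × 2507.736 / 0.73 = 553.076 sabins.
ΔA needed = 553.076 − 307.808 = 245.268 sabins.
Net gain per m²: Δα = 0.68 − 0.08 = 0.60.
Panel area = 245.268 / 0.60 = 408.8 m².

408.8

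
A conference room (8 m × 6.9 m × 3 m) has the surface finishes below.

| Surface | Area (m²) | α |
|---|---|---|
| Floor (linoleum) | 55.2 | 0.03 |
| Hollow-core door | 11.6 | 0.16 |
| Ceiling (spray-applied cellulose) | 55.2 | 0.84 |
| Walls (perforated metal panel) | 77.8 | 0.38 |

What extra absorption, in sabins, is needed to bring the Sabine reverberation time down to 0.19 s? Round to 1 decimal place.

Equivalent absorption area: A₁ = 55.2×0.03 + 11.6×0.16 + 55.2×0.84 + 77.8×0.38 = 79.444 m².
V = 165.6 m³. Required absorption A₂ = 0.161 × 165.6 / 0.19 = 140.324 sabins.
Shortfall: 140.324 − 79.444 = 60.9 sabins.

60.9 sabins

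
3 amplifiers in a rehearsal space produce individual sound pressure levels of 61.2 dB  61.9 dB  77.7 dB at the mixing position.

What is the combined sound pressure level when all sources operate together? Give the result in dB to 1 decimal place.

77.9 dB

Converting to relative power and adding: 10^(61.2/10) + 10^(61.9/10) + 10^(77.7/10) = 6.175e+07.
Combined level = 10 log₁₀(6.175e+07) = 77.9 dB.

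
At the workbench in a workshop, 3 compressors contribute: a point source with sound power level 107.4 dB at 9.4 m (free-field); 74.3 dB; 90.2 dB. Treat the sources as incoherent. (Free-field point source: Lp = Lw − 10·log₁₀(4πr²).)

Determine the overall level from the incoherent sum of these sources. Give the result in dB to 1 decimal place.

90.5 dB

Source at 9.4 m: Lp = 107.4 − 10·log₁₀(4π·9.4²) = 107.4 − 10·log₁₀(1110.365) = 76.9 dB.
Converting to relative power and adding: 10^(76.9/10) + 10^(74.3/10) + 10^(90.2/10) = 1.123e+09.
Combined level = 10 log₁₀(1.123e+09) = 90.5 dB.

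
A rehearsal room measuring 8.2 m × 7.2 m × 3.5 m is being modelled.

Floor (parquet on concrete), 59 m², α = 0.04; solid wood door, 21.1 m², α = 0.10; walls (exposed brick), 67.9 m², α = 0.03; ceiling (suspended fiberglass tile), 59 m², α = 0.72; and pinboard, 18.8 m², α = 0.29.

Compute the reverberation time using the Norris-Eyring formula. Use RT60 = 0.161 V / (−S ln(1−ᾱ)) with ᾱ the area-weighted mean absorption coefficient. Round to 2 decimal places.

S = Σ Sᵢ = 225.8 m².
Absorption A = 59·0.04 + 21.1·0.10 + 67.9·0.03 + 59·0.72 + 18.8·0.29 = 54.439 sabins.
ᾱ = 54.439 / 225.8 = 0.2411.
Eyring denominator: −S ln(1−ᾱ) = 62.295.
V = 8.2 × 7.2 × 3.5 = 206.64 m³.
RT60 = 0.161 × 206.64 / 62.295 = 0.53 s.

0.53 seconds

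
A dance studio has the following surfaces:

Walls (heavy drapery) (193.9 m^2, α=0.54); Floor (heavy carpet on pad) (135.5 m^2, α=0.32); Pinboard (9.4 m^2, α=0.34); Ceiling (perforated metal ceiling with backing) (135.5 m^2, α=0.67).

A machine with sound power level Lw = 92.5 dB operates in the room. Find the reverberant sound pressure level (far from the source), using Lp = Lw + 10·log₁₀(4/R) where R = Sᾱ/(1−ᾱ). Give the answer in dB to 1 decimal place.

71.6 dB

Σ(Sᵢαᵢ) = 193.9·0.54 + 135.5·0.32 + 9.4·0.34 + 135.5·0.67 = 242.047; total area S = 474.3 m^2.
ᾱ = 0.5103, so room constant R = A/(1−ᾱ) = 494.276 m^2.
Lp = Lw + 10 log₁₀(4/R) = 92.5 -20.92 = 71.6 dB.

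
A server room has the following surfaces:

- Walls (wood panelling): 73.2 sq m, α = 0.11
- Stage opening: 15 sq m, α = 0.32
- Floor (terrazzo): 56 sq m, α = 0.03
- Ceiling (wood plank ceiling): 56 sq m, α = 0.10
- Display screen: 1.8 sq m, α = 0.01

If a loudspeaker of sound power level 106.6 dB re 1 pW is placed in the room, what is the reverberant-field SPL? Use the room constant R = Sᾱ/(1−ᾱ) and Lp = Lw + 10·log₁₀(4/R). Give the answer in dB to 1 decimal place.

A = 20.150 sabins; S = 202.0 sq m.
ᾱ = 0.0998, so room constant R = A/(1−ᾱ) = 22.384 sq m.
Lp = Lw + 10 log₁₀(4/R) = 106.6 -7.48 = 99.1 dB.

99.1 dB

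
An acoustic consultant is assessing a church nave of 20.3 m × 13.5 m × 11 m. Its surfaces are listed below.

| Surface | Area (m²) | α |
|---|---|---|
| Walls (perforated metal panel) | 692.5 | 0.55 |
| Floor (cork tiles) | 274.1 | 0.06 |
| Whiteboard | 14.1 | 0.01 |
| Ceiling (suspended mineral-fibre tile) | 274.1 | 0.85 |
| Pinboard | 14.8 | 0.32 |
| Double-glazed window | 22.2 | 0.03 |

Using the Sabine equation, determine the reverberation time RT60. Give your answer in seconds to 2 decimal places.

0.76 seconds

Summing Sᵢαᵢ: 380.875 + 16.446 + 0.141 + 232.985 + 4.736 + 0.666 → A = 635.849 sabins.
Room volume: 3014.55 m³.
RT60 = 0.161 · V / A = 0.161 × 3014.55 / 635.849 = 0.76 s.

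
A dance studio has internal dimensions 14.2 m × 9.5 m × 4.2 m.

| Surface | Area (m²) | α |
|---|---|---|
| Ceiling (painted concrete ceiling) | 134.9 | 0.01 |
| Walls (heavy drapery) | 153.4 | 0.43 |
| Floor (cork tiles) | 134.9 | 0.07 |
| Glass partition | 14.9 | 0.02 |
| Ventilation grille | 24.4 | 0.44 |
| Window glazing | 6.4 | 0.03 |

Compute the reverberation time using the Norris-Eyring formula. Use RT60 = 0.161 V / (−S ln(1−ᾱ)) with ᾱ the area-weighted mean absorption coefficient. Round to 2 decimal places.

0.94 seconds

Total surface area S = 134.9 + 153.4 + 134.9 + 14.9 + 24.4 + 6.4 = 468.9 m².
Σ(Sᵢαᵢ) = 134.9·0.01 + 153.4·0.43 + 134.9·0.07 + 14.9·0.02 + 24.4·0.44 + 6.4·0.03 = 87.980.
ᾱ = 87.980 / 468.9 = 0.1876.
−S·ln(1−ᾱ) = −468.9 × ln(1 − 0.1876) = 97.420.
V = 14.2 × 9.5 × 4.2 = 566.58 m³.
T = 0.161·V/[−S·ln(1−ᾱ)] = 0.161·566.58/97.420 = 0.94 s.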